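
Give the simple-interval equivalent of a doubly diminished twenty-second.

dd8

Each octave removed subtracts seven from the number: 22 − 14 = 8.
Quality carries through unchanged, so the simple form is a doubly diminished octave.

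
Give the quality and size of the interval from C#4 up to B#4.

C to B spans seven letter names (C-D-E-F-G-A-B) — that makes it a seventh of some quality.
Counting semitones, C#4→B#4 is 11, which is the major seventh.

major seventh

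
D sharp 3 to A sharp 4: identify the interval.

D to A spans five letter names (D-E-F-G-A), plus an octave: a twelfth.
The perfect twelfth spans 19 semitones, and D#3 to A#4 is exactly 19 semitones — so this is a perfect twelfth.
(Equivalently, a compound perfect fifth: a perfect fifth plus an octave.)

P12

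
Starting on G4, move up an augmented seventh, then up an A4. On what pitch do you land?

Up an augmented seventh from G4: F##5 (12 semitones up).
Up an augmented fourth from F##5: B##5 (6 semitones up).

B##5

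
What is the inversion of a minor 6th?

major third

Interval numbers invert to sum to nine: 6 + 3 = 9, so a sixth inverts to a third.
The quality also flips — minor becomes major — giving a major third.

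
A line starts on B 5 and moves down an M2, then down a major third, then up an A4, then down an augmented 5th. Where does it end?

A major second down from B5 is A5.
A5 down a major third → F5 (4 semitones).
Up an augmented fourth from F5: B5 (6 semitones up).
Down an augmented fifth from B5: Eb5 (8 semitones down).

E flat 5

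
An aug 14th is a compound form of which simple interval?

A7

Each octave removed subtracts seven from the number: 14 − 7 = 7.
That makes an augmented fourteenth a compound augmented seventh — an octave plus an augmented seventh.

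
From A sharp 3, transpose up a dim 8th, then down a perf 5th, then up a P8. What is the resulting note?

D 5

A#3 up a diminished octave → A4 (11 semitones).
A4 down a perfect fifth → D4 (7 semitones).
Up a perfect octave from D4: D5 (12 semitones up).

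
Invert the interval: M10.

First reduce the compound major tenth to its simple form, a major third.
Interval numbers invert to sum to nine: 3 + 6 = 9, so a third inverts to a sixth.
And major becomes minor under inversion, so we get a minor sixth.

m6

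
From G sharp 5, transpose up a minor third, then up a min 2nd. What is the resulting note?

C 6

Up a minor third from G#5: B5 (3 semitones up).
Up a minor second from B5: C6 (1 semitone up).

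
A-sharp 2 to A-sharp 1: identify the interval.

perfect octave

Descending from A#2 to A#1 is the same interval as ascending A#1 to A#2.
A to A is the same letter name, plus an octave, so the interval is some kind of octave.
The perfect octave spans 12 semitones, and A#1 to A#2 is exactly 12 semitones — so this is a perfect octave.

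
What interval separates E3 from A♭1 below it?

Descending from E3 to Ab1 is the same interval as ascending Ab1 to E3.
A to E spans five letter names (A-B-C-D-E), plus an octave — that makes it a twelfth of some quality.
Ab1 to E3 spans 20 semitones — one semitone wider than the perfect twelfth (19) — giving an augmented twelfth.
(Equivalently, a compound augmented fifth: an augmented fifth plus an octave.)

augmented twelfth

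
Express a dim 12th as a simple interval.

Take out an octave (7 from the number): 12 − 7 = 5.
Quality carries through unchanged, so the simple form is a diminished fifth.

diminished fifth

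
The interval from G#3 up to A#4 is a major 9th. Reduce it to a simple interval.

Each octave removed subtracts seven from the number: 9 − 7 = 2.
So a major ninth is an octave plus a major second. The quality is unchanged.

major 2nd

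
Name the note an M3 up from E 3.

Three letter names up from E: G.
A major third spans 4 semitones, so from E3 the target pitch is G#3.

G-sharp 3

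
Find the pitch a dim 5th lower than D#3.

G##2

Five letter names down from D: G.
A diminished fifth spans 6 semitones, so from D#3 the target pitch is G##2.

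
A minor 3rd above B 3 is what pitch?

Counting three letter names up from B lands on D.
Moving 3 semitones up from B3 (the size of a minor third) reaches D4.

D 4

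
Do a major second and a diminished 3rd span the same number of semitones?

A major second spans 2 semitones, and a diminished third also spans 2 semitones — they're enharmonic.

Yes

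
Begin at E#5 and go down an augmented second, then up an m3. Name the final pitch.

F5

An augmented second down from E#5 is D5.
Up a minor third from D5: F5 (3 semitones up).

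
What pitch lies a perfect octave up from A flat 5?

An octave keeps the letter name A, an octave up from A.
A perfect octave spans 12 semitones, so from Ab5 the target pitch is Ab6.

A flat 6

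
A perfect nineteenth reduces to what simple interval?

Subtracting seven from the interval number removes an octave: 19 − 14 = 5.
Quality carries through unchanged, so the simple form is a perfect fifth.

P5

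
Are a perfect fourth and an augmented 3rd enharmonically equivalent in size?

A perfect fourth = 5 semitones = an augmented third; enharmonically equal.

Yes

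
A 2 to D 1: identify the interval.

Descending from A2 to D1 is the same interval as ascending D1 to A2.
D to A spans five letter names (D-E-F-G-A), plus an octave — that makes it a twelfth of some quality.
D1 to A2 is 19 semitones, matching the perfect twelfth exactly, so the quality is perfect.
(Equivalently, a compound perfect fifth: a perfect fifth plus an octave.)

P12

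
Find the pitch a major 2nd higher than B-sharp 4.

C-double-sharp 5

The second takes the letter from B up to C.
A major second is 2 semitones; 2 semitones up from B#4 gives C##5.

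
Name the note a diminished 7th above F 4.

E double-flat 5

The seventh takes the letter from F up to E.
A diminished seventh spans 9 semitones, so from F4 the target pitch is Ebb5.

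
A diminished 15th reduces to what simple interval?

d8

Subtracting seven from the interval number removes an octave: 15 − 7 = 8.
That makes a diminished fifteenth a compound diminished octave — an octave plus a diminished octave.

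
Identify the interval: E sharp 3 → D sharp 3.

Descending from E#3 to D#3 is the same interval as ascending D#3 to E#3.
D to E spans two letter names (D-E), so the interval is some kind of second.
D#3 to E#3 is 2 semitones, matching the major second exactly, so the quality is major.

major second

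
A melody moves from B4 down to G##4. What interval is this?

diminished 3rd

Descending from B4 to G##4 is the same interval as ascending G##4 to B4.
G to B spans three letter names (G-A-B): a third.
G##4 to B4 spans 2 semitones — two semitones narrower than the major third (4) — giving a diminished third.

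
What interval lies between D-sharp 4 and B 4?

minor sixth

D to B spans six letter names (D-E-F-G-A-B) — that makes it a sixth of some quality.
A major sixth would be 9 semitones, but D#4 to B4 is 8 — one semitone narrower, making it a minor sixth.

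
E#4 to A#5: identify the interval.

E to A spans four letter names (E-F-G-A), plus an octave, so the interval is some kind of eleventh.
The perfect eleventh spans 17 semitones, and E#4 to A#5 is exactly 17 semitones — so this is a perfect eleventh.
(Equivalently, a compound perfect fourth: a perfect fourth plus an octave.)

perfect eleventh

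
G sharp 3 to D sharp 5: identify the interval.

perfect twelfth

G to D spans five letter names (G-A-B-C-D), plus an octave, so the interval is some kind of twelfth.
The perfect twelfth spans 19 semitones, and G#3 to D#5 is exactly 19 semitones — so this is a perfect twelfth.
(Equivalently, a compound perfect fifth: a perfect fifth plus an octave.)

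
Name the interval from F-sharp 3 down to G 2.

M7

Descending from F#3 to G2 is the same interval as ascending G2 to F#3.
G to F spans seven letter names (G-A-B-C-D-E-F): a seventh.
The major seventh spans 11 semitones, and G2 to F#3 is exactly 11 semitones — so this is a major seventh.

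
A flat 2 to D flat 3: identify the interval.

A to D spans four letter names (A-B-C-D) — that makes it a fourth of some quality.
The perfect fourth spans 5 semitones, and Ab2 to Db3 is exactly 5 semitones — so this is a perfect fourth.

P4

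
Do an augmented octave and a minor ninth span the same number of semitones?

Yes

An augmented octave = 13 semitones = a minor ninth; enharmonically equal.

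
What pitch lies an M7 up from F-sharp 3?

E-sharp 4

Seven letter names up from F: E.
A major seventh spans 11 semitones, so from F#3 the target pitch is E#4.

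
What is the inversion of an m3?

major 6th

Inverted interval numbers add to nine, so a third pairs with a sixth (3 + 6 = 9).
And minor becomes major under inversion, so we get a major sixth.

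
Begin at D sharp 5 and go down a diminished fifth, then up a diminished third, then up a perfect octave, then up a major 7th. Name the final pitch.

D#5 down a diminished fifth → G##4 (6 semitones).
A diminished third up from G##4 is B4.
Up a perfect octave from B4: B5 (12 semitones up).
A major seventh up from B5 is A#6.

A sharp 6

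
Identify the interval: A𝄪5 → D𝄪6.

A to D spans four letter names (A-B-C-D), so the interval is some kind of fourth.
Counting semitones, A##5→D##6 is 5, which is the perfect fourth.

perfect fourth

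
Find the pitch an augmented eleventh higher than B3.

E#5

The eleventh's letter: B up four letter names plus an octave → E.
An augmented eleventh spans 18 semitones, so from B3 the target pitch is E#5.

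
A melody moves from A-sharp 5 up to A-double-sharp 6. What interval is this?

A to A is the same letter name, plus an octave, so the interval is some kind of octave.
A#5 to A##6 spans 13 semitones — one semitone wider than the perfect octave (12) — giving an augmented octave.

augmented octave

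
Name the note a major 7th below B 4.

The seventh takes the letter from B down to C.
A major seventh spans 11 semitones, so from B4 the target pitch is C4.

C 4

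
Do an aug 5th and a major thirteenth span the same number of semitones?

An augmented fifth spans 8 semitones; a major thirteenth spans 21 semitones. They differ by 13.

No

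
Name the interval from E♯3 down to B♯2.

P4

Descending from E#3 to B#2 is the same interval as ascending B#2 to E#3.
B to E spans four letter names (B-C-D-E) — that makes it a fourth of some quality.
B#2 to E#3 is 5 semitones, matching the perfect fourth exactly, so the quality is perfect.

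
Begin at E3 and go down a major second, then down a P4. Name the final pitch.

A2

A major second down from E3 is D3.
D3 down a perfect fourth → A2 (5 semitones).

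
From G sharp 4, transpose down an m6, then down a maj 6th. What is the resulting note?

D sharp 3

A minor sixth down from G#4 is B#3.
B#3 down a major sixth → D#3 (9 semitones).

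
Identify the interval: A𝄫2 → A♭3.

A to A is the same letter name, plus an octave — that makes it an octave of some quality.
A perfect octave would be 12 semitones; Abb2 to Ab3 is 13, one semitone wider, so the interval is augmented.

augmented octave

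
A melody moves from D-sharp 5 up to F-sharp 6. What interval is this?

D to F spans three letter names (D-E-F), plus an octave: a tenth.
D#5 to F#6 is 15 semitones, a half step short of the major tenth (16), so this is minor.
(Equivalently, a compound minor third: a minor third plus an octave.)

m10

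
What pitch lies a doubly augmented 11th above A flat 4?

D sharp 6

Counting four letter names plus an octave up from A lands on D.
A doubly augmented eleventh is 19 semitones; 19 semitones up from Ab4 gives D#6.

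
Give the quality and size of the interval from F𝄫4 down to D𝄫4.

Descending from Fbb4 to Dbb4 is the same interval as ascending Dbb4 to Fbb4.
D to F spans three letter names (D-E-F), so the interval is some kind of third.
A major third would be 4 semitones, but Dbb4 to Fbb4 is 3 — one semitone narrower, making it a minor third.

minor 3rd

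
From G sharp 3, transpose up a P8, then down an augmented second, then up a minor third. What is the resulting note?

A perfect octave up from G#3 is G#4.
G#4 down an augmented second → F4 (3 semitones).
A minor third up from F4 is Ab4.

A flat 4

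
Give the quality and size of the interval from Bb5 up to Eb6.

P4

B to E spans four letter names (B-C-D-E): a fourth.
The perfect fourth spans 5 semitones, and Bb5 to Eb6 is exactly 5 semitones — so this is a perfect fourth.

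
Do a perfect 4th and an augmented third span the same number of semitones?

Yes

A perfect fourth spans 5 semitones, and an augmented third also spans 5 semitones — they're enharmonic.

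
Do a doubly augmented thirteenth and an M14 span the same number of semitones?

A doubly augmented thirteenth spans 23 semitones, and a major fourteenth also spans 23 semitones — they're enharmonic.

Yes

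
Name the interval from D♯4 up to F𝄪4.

D to F spans three letter names (D-E-F): a third.
D#4 to F##4 is 4 semitones, matching the major third exactly, so the quality is major.

major 3rd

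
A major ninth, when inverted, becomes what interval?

First reduce the compound major ninth to its simple form, a major second.
The rule of nine gives the new number: 9 − 2 = 7, so a second becomes a seventh.
The quality also flips — major becomes minor — giving a minor seventh.

minor seventh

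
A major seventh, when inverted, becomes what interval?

m2

Inverted interval numbers add to nine, so a seventh pairs with a second (7 + 2 = 9).
Quality inverts too: major becomes minor. That makes the inversion a minor second.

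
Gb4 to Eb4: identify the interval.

m3

Descending from Gb4 to Eb4 is the same interval as ascending Eb4 to Gb4.
E to G spans three letter names (E-F-G) — that makes it a third of some quality.
At 3 semitones, Eb4→Gb4 falls one short of a major third: minor.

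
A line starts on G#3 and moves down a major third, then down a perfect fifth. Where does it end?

A2

Down a major third from G#3: E3 (4 semitones down).
E3 down a perfect fifth → A2 (7 semitones).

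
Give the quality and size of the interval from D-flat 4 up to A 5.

A12

D to A spans five letter names (D-E-F-G-A), plus an octave — that makes it a twelfth of some quality.
Db4 to A5 spans 20 semitones — one semitone wider than the perfect twelfth (19) — giving an augmented twelfth.
(Equivalently, a compound augmented fifth: an augmented fifth plus an octave.)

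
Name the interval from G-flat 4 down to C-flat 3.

Descending from Gb4 to Cb3 is the same interval as ascending Cb3 to Gb4.
C to G spans five letter names (C-D-E-F-G), plus an octave: a twelfth.
Counting semitones, Cb3→Gb4 is 19, which is the perfect twelfth.
(Equivalently, a compound perfect fifth: a perfect fifth plus an octave.)

P12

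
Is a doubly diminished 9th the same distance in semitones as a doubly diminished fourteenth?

11 semitones (doubly diminished ninth) vs 20 semitones (doubly diminished fourteenth): not equal.

No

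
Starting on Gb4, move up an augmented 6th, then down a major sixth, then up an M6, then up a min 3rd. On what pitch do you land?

An augmented sixth up from Gb4 is E5.
Down a major sixth from E5: G4 (9 semitones down).
Up a major sixth from G4: E5 (9 semitones up).
Up a minor third from E5: G5 (3 semitones up).

G5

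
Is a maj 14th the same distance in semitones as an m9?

A major fourteenth is 23 semitones but a minor ninth is 13 semitones — different sizes.

No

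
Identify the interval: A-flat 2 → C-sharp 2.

d6

Descending from Ab2 to C#2 is the same interval as ascending C#2 to Ab2.
C to A spans six letter names (C-D-E-F-G-A), so the interval is some kind of sixth.
A major sixth would be 9 semitones; C#2 to Ab2 is 7, two semitones narrower, so the interval is diminished.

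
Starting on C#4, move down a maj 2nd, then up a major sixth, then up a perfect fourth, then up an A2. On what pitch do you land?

D##5

C#4 down a major second → B3 (2 semitones).
Up a major sixth from B3: G#4 (9 semitones up).
Up a perfect fourth from G#4: C#5 (5 semitones up).
C#5 up an augmented second → D##5 (3 semitones).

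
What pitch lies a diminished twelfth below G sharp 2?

C double-sharp 1

Five letters down from G (plus an octave) reaches C.
A diminished twelfth spans 18 semitones, so from G#2 the target pitch is C##1.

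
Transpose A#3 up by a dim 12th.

E5

Five letters up from A (plus an octave) reaches E.
A diminished twelfth spans 18 semitones, so from A#3 the target pitch is E5.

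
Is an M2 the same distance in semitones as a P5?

No

A major second is 2 semitones but a perfect fifth is 7 semitones — different sizes.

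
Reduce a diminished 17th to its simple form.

Subtracting seven from the interval number removes an octave: 17 − 14 = 3.
That makes a diminished seventeenth a compound diminished third — 2 octaves plus a diminished third.

diminished third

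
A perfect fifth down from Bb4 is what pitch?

Counting five letter names down from B lands on E.
Moving 7 semitones down from Bb4 (the size of a perfect fifth) reaches Eb4.

Eb4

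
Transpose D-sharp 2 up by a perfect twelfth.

Five letters up from D (plus an octave) reaches A.
A perfect twelfth spans 19 semitones, so from D#2 the target pitch is A#3.

A-sharp 3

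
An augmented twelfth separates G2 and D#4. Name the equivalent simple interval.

Each octave removed subtracts seven from the number: 12 − 7 = 5.
Quality carries through unchanged, so the simple form is an augmented fifth.

augmented fifth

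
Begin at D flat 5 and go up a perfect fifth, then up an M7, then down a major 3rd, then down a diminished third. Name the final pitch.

C sharp 6

Db5 up a perfect fifth → Ab5 (7 semitones).
A major seventh up from Ab5 is G6.
A major third down from G6 is Eb6.
Eb6 down a diminished third → C#6 (2 semitones).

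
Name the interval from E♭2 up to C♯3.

E to C spans six letter names (E-F-G-A-B-C), so the interval is some kind of sixth.
A major sixth would be 9 semitones; Eb2 to C#3 is 10, one semitone wider, so the interval is augmented.

augmented 6th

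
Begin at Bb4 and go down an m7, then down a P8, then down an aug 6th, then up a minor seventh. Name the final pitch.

Dbb3

A minor seventh down from Bb4 is C4.
A perfect octave down from C4 is C3.
C3 down an augmented sixth → Ebb2 (10 semitones).
Up a minor seventh from Ebb2: Dbb3 (10 semitones up).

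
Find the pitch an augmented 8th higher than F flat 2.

F 3

An octave keeps the letter name F, an octave up from F.
Moving 13 semitones up from Fb2 (the size of an augmented octave) reaches F3.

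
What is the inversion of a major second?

m7

The rule of nine gives the new number: 9 − 2 = 7, so a second becomes a seventh.
And major becomes minor under inversion, so we get a minor seventh.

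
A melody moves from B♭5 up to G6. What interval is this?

M6

B to G spans six letter names (B-C-D-E-F-G): a sixth.
Bb5 to G6 is 9 semitones, matching the major sixth exactly, so the quality is major.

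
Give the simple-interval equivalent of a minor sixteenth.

minor 2nd

Subtracting seven from the interval number removes an octave: 16 − 14 = 2.
Quality carries through unchanged, so the simple form is a minor second.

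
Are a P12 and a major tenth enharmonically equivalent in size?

A perfect twelfth is 19 semitones but a major tenth is 16 semitones — different sizes.

No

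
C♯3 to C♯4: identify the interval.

C to C is the same letter name, plus an octave, so the interval is some kind of octave.
The perfect octave spans 12 semitones, and C#3 to C#4 is exactly 12 semitones — so this is a perfect octave.

P8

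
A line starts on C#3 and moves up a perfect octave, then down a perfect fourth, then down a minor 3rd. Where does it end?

Up a perfect octave from C#3: C#4 (12 semitones up).
C#4 down a perfect fourth → G#3 (5 semitones).
A minor third down from G#3 is E#3.

E#3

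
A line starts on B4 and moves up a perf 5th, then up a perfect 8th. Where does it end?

Up a perfect fifth from B4: F#5 (7 semitones up).
Up a perfect octave from F#5: F#6 (12 semitones up).

F#6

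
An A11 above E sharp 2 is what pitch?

A double-sharp 3

The eleventh's letter: E up four letter names plus an octave → A.
An augmented eleventh is 18 semitones; 18 semitones up from E#2 gives A##3.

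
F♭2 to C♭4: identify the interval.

F to C spans five letter names (F-G-A-B-C), plus an octave: a twelfth.
The perfect twelfth spans 19 semitones, and Fb2 to Cb4 is exactly 19 semitones — so this is a perfect twelfth.
(Equivalently, a compound perfect fifth: a perfect fifth plus an octave.)

perfect twelfth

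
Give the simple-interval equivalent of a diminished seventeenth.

Each octave removed subtracts seven from the number: 17 − 14 = 3.
Quality carries through unchanged, so the simple form is a diminished third.

d3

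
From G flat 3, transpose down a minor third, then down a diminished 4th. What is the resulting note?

Gb3 down a minor third → Eb3 (3 semitones).
Down a diminished fourth from Eb3: B2 (4 semitones down).

B 2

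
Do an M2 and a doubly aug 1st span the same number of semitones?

A major second = 2 semitones = a doubly augmented unison; enharmonically equal.

Yes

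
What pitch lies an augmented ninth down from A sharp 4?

Two letters down from A (plus an octave) reaches G.
An augmented ninth spans 15 semitones, so from A#4 the target pitch is G3.

G 3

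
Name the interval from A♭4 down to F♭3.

Descending from Ab4 to Fb3 is the same interval as ascending Fb3 to Ab4.
F to A spans three letter names (F-G-A), plus an octave — that makes it a tenth of some quality.
Fb3 to Ab4 is 16 semitones, matching the major tenth exactly, so the quality is major.
(Equivalently, a compound major third: a major third plus an octave.)

major tenth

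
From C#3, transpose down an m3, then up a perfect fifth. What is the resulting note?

Down a minor third from C#3: A#2 (3 semitones down).
A perfect fifth up from A#2 is E#3.

E#3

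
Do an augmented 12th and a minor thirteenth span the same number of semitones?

Both span 20 semitones: an augmented twelfth and a minor thirteenth are the same chromatic distance.

Yes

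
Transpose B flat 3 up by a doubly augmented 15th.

A fifteenth keeps the letter name B, two octaves up from B.
Moving 26 semitones up from Bb3 (the size of a doubly augmented fifteenth) reaches B#5.

B sharp 5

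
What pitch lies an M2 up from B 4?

C-sharp 5

The second takes the letter from B up to C.
A major second spans 2 semitones, so from B4 the target pitch is C#5.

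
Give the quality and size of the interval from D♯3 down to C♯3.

major second

Descending from D#3 to C#3 is the same interval as ascending C#3 to D#3.
C to D spans two letter names (C-D): a second.
Counting semitones, C#3→D#3 is 2, which is the major second.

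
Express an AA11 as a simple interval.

Subtracting seven from the interval number removes an octave: 11 − 7 = 4.
So a doubly augmented eleventh is an octave plus a doubly augmented fourth. The quality is unchanged.

doubly augmented 4th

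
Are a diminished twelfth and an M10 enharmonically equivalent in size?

No

18 semitones (diminished twelfth) vs 16 semitones (major tenth): not equal.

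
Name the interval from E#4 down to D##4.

minor second

Descending from E#4 to D##4 is the same interval as ascending D##4 to E#4.
D to E spans two letter names (D-E): a second.
At 1 semitone, D##4→E#4 falls one short of a major second: minor.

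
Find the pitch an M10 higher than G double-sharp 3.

The tenth's letter: G up three letter names plus an octave → B.
A major tenth is 16 semitones; 16 semitones up from G##3 gives B##4.

B double-sharp 4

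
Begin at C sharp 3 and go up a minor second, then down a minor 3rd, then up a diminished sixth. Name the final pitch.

G flat 3

C#3 up a minor second → D3 (1 semitone).
Down a minor third from D3: B2 (3 semitones down).
B2 up a diminished sixth → Gb3 (7 semitones).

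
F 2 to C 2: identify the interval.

Descending from F2 to C2 is the same interval as ascending C2 to F2.
C to F spans four letter names (C-D-E-F) — that makes it a fourth of some quality.
C2 to F2 is 5 semitones, matching the perfect fourth exactly, so the quality is perfect.

P4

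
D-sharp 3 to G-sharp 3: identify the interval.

perfect fourth

D to G spans four letter names (D-E-F-G), so the interval is some kind of fourth.
D#3 to G#3 is 5 semitones, matching the perfect fourth exactly, so the quality is perfect.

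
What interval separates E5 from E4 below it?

perfect 8th

Descending from E5 to E4 is the same interval as ascending E4 to E5.
E to E is the same letter name, plus an octave: an octave.
The perfect octave spans 12 semitones, and E4 to E5 is exactly 12 semitones — so this is a perfect octave.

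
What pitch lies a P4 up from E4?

A4

Counting four letter names up from E lands on A.
A perfect fourth is 5 semitones; 5 semitones up from E4 gives A4.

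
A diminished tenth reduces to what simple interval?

Each octave removed subtracts seven from the number: 10 − 7 = 3.
So a diminished tenth is an octave plus a diminished third. The quality is unchanged.

d3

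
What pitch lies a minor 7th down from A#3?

Seven letter names down from A: B.
Moving 10 semitones down from A#3 (the size of a minor seventh) reaches B#2.

B#2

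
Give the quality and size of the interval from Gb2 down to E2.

Descending from Gb2 to E2 is the same interval as ascending E2 to Gb2.
E to G spans three letter names (E-F-G) — that makes it a third of some quality.
E2 to Gb2 spans 2 semitones — two semitones narrower than the major third (4) — giving a diminished third.

diminished third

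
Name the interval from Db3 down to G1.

diminished twelfth

Descending from Db3 to G1 is the same interval as ascending G1 to Db3.
G to D spans five letter names (G-A-B-C-D), plus an octave, so the interval is some kind of twelfth.
G1 to Db3 spans 18 semitones — one semitone narrower than the perfect twelfth (19) — giving a diminished twelfth.
(Equivalently, a compound diminished fifth: a diminished fifth plus an octave.)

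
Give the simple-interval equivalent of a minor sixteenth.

Take out 2 octaves (14 from the number): 16 − 14 = 2.
That makes a minor sixteenth a compound minor second — 2 octaves plus a minor second.

minor 2nd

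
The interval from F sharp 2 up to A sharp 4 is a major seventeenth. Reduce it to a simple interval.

major 3rd

Take out 2 octaves (14 from the number): 17 − 14 = 3.
That makes a major seventeenth a compound major third — 2 octaves plus a major third.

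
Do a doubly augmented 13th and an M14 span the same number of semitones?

Yes

Both span 23 semitones: a doubly augmented thirteenth and a major fourteenth are the same chromatic distance.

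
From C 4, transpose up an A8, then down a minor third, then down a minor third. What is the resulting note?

An augmented octave up from C4 is C#5.
A minor third down from C#5 is A#4.
Down a minor third from A#4: F##4 (3 semitones down).

F double-sharp 4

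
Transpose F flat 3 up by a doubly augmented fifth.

C sharp 4

Counting five letter names up from F lands on C.
A doubly augmented fifth is 9 semitones; 9 semitones up from Fb3 gives C#4.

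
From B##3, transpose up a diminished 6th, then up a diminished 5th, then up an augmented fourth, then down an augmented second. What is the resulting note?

F5

Up a diminished sixth from B##3: G#4 (7 semitones up).
Up a diminished fifth from G#4: D5 (6 semitones up).
D5 up an augmented fourth → G#5 (6 semitones).
Down an augmented second from G#5: F5 (3 semitones down).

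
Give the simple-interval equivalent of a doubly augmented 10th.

AA3

Subtracting seven from the interval number removes an octave: 10 − 7 = 3.
So a doubly augmented tenth is an octave plus a doubly augmented third. The quality is unchanged.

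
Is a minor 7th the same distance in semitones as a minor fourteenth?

No

A minor seventh spans 10 semitones; a minor fourteenth spans 22 semitones. They differ by 12.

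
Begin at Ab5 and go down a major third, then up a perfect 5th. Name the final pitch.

A major third down from Ab5 is Fb5.
A perfect fifth up from Fb5 is Cb6.

Cb6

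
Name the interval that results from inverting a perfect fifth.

Inverted interval numbers add to nine, so a fifth pairs with a fourth (5 + 4 = 9).
Quality inverts too: perfect stays perfect. That makes the inversion a perfect fourth.

perfect 4th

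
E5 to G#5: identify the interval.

E to G spans three letter names (E-F-G) — that makes it a third of some quality.
Counting semitones, E5→G#5 is 4, which is the major third.

major 3rd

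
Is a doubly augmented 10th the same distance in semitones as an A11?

Yes

A doubly augmented tenth spans 18 semitones, and an augmented eleventh also spans 18 semitones — they're enharmonic.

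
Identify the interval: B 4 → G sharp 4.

Descending from B4 to G#4 is the same interval as ascending G#4 to B4.
G to B spans three letter names (G-A-B) — that makes it a third of some quality.
A major third would be 4 semitones, but G#4 to B4 is 3 — one semitone narrower, making it a minor third.

minor 3rd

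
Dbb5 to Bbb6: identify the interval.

D to B spans six letter names (D-E-F-G-A-B), plus an octave, so the interval is some kind of thirteenth.
Dbb5 to Bbb6 is 21 semitones, matching the major thirteenth exactly, so the quality is major.
(Equivalently, a compound major sixth: a major sixth plus an octave.)

M13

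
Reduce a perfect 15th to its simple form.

perfect 8th

Take out an octave (7 from the number): 15 − 7 = 8.
So a perfect fifteenth is an octave plus a perfect octave. The quality is unchanged.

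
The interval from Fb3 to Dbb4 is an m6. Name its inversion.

Interval numbers invert to sum to nine: 6 + 3 = 9, so a sixth inverts to a third.
And minor becomes major under inversion, so we get a major third.

major third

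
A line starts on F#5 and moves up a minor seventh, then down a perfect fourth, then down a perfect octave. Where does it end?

B4

F#5 up a minor seventh → E6 (10 semitones).
A perfect fourth down from E6 is B5.
Down a perfect octave from B5: B4 (12 semitones down).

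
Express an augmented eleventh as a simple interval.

Each octave removed subtracts seven from the number: 11 − 7 = 4.
That makes an augmented eleventh a compound augmented fourth — an octave plus an augmented fourth.

augmented fourth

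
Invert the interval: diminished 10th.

First reduce the compound diminished tenth to its simple form, a diminished third.
Inverted interval numbers add to nine, so a third pairs with a sixth (3 + 6 = 9).
The quality also flips — diminished becomes augmented — giving an augmented sixth.

A6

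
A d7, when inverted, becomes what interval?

augmented 2nd

Interval numbers invert to sum to nine: 7 + 2 = 9, so a seventh inverts to a second.
Quality inverts too: diminished becomes augmented. That makes the inversion an augmented second.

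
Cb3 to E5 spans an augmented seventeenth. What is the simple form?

A3

Subtracting seven from the interval number removes an octave: 17 − 14 = 3.
That makes an augmented seventeenth a compound augmented third — 2 octaves plus an augmented third.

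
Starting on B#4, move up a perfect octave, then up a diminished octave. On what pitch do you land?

B6

Up a perfect octave from B#4: B#5 (12 semitones up).
A diminished octave up from B#5 is B6.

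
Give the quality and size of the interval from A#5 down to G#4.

Descending from A#5 to G#4 is the same interval as ascending G#4 to A#5.
G to A spans two letter names (G-A), plus an octave — that makes it a ninth of some quality.
Counting semitones, G#4→A#5 is 14, which is the major ninth.
(Equivalently, a compound major second: a major second plus an octave.)

major 9th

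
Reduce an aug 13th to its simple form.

A6

Subtracting seven from the interval number removes an octave: 13 − 7 = 6.
Quality carries through unchanged, so the simple form is an augmented sixth.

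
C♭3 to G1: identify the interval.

diminished eleventh

Descending from Cb3 to G1 is the same interval as ascending G1 to Cb3.
G to C spans four letter names (G-A-B-C), plus an octave: an eleventh.
A perfect eleventh would be 17 semitones; G1 to Cb3 is 16, one semitone narrower, so the interval is diminished.
(Equivalently, a compound diminished fourth: a diminished fourth plus an octave.)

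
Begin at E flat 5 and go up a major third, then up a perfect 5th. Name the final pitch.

D 6

Eb5 up a major third → G5 (4 semitones).
G5 up a perfect fifth → D6 (7 semitones).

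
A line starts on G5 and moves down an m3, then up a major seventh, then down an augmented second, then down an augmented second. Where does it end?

G5 down a minor third → E5 (3 semitones).
E5 up a major seventh → D#6 (11 semitones).
Down an augmented second from D#6: C6 (3 semitones down).
An augmented second down from C6 is Bbb5.

Bbb5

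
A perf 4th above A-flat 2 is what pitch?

Four letter names up from A: D.
A perfect fourth is 5 semitones; 5 semitones up from Ab2 gives Db3.

D-flat 3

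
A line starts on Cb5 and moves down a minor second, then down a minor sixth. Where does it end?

D4

Down a minor second from Cb5: Bb4 (1 semitone down).
Bb4 down a minor sixth → D4 (8 semitones).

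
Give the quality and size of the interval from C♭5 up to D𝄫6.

minor ninth

C to D spans two letter names (C-D), plus an octave: a ninth.
Cb5 to Dbb6 is 13 semitones, a half step short of the major ninth (14), so this is minor.
(Equivalently, a compound minor second: a minor second plus an octave.)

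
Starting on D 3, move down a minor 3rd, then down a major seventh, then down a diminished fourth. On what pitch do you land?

G sharp 1

Down a minor third from D3: B2 (3 semitones down).
A major seventh down from B2 is C2.
A diminished fourth down from C2 is G#1.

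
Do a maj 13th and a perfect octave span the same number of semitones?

No

A major thirteenth is 21 semitones but a perfect octave is 12 semitones — different sizes.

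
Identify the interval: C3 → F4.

perfect 11th

C to F spans four letter names (C-D-E-F), plus an octave, so the interval is some kind of eleventh.
C3 to F4 is 17 semitones, matching the perfect eleventh exactly, so the quality is perfect.
(Equivalently, a compound perfect fourth: a perfect fourth plus an octave.)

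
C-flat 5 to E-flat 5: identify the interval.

C to E spans three letter names (C-D-E): a third.
Counting semitones, Cb5→Eb5 is 4, which is the major third.

major third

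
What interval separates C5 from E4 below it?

Descending from C5 to E4 is the same interval as ascending E4 to C5.
E to C spans six letter names (E-F-G-A-B-C), so the interval is some kind of sixth.
At 8 semitones, E4→C5 falls one short of a major sixth: minor.

minor sixth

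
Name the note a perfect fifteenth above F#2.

F#4

The letter stays F (same as the start), shifted two octaves up.
A perfect fifteenth spans 24 semitones, so from F#2 the target pitch is F#4.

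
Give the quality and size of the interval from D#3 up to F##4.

M10

D to F spans three letter names (D-E-F), plus an octave: a tenth.
Counting semitones, D#3→F##4 is 16, which is the major tenth.
(Equivalently, a compound major third: a major third plus an octave.)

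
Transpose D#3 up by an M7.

Seven letter names up from D: C.
A major seventh spans 11 semitones, so from D#3 the target pitch is C##4.

C##4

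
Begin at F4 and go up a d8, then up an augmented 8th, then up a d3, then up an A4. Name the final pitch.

Db7

F4 up a diminished octave → Fb5 (11 semitones).
An augmented octave up from Fb5 is F6.
F6 up a diminished third → Abb6 (2 semitones).
Abb6 up an augmented fourth → Db7 (6 semitones).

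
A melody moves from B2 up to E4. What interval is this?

B to E spans four letter names (B-C-D-E), plus an octave: an eleventh.
Counting semitones, B2→E4 is 17, which is the perfect eleventh.
(Equivalently, a compound perfect fourth: a perfect fourth plus an octave.)

perfect eleventh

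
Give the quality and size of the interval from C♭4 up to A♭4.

C to A spans six letter names (C-D-E-F-G-A) — that makes it a sixth of some quality.
Counting semitones, Cb4→Ab4 is 9, which is the major sixth.

major sixth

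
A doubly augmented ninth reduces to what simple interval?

Subtracting seven from the interval number removes an octave: 9 − 7 = 2.
Quality carries through unchanged, so the simple form is a doubly augmented second.

doubly augmented second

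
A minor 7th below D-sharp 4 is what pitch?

E-sharp 3

Counting seven letter names down from D lands on E.
Moving 10 semitones down from D#4 (the size of a minor seventh) reaches E#3.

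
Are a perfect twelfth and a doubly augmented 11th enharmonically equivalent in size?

A perfect twelfth spans 19 semitones, and a doubly augmented eleventh also spans 19 semitones — they're enharmonic.

Yes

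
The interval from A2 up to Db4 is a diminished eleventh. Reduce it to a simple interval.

diminished fourth

Subtracting seven from the interval number removes an octave: 11 − 7 = 4.
Quality carries through unchanged, so the simple form is a diminished fourth.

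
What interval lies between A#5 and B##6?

augmented ninth

A to B spans two letter names (A-B), plus an octave: a ninth.
A#5 to B##6 spans 15 semitones — one semitone wider than the major ninth (14) — giving an augmented ninth.
(Equivalently, a compound augmented second: an augmented second plus an octave.)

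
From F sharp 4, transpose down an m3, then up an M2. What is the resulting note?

Down a minor third from F#4: D#4 (3 semitones down).
D#4 up a major second → E#4 (2 semitones).

E sharp 4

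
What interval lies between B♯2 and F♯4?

diminished twelfth

B to F spans five letter names (B-C-D-E-F), plus an octave: a twelfth.
A perfect twelfth would be 19 semitones; B#2 to F#4 is 18, one semitone narrower, so the interval is diminished.
(Equivalently, a compound diminished fifth: a diminished fifth plus an octave.)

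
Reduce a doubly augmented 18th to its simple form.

Take out 2 octaves (14 from the number): 18 − 14 = 4.
That makes a doubly augmented eighteenth a compound doubly augmented fourth — 2 octaves plus a doubly augmented fourth.

doubly augmented fourth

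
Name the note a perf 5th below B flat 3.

Counting five letter names down from B lands on E.
A perfect fifth is 7 semitones; 7 semitones down from Bb3 gives Eb3.

E flat 3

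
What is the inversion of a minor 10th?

First reduce the compound minor tenth to its simple form, a minor third.
Inverted interval numbers add to nine, so a third pairs with a sixth (3 + 6 = 9).
And minor becomes major under inversion, so we get a major sixth.

major 6th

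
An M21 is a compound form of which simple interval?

major 7th

Each octave removed subtracts seven from the number: 21 − 14 = 7.
That makes a major twenty-first a compound major seventh — 2 octaves plus a major seventh.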